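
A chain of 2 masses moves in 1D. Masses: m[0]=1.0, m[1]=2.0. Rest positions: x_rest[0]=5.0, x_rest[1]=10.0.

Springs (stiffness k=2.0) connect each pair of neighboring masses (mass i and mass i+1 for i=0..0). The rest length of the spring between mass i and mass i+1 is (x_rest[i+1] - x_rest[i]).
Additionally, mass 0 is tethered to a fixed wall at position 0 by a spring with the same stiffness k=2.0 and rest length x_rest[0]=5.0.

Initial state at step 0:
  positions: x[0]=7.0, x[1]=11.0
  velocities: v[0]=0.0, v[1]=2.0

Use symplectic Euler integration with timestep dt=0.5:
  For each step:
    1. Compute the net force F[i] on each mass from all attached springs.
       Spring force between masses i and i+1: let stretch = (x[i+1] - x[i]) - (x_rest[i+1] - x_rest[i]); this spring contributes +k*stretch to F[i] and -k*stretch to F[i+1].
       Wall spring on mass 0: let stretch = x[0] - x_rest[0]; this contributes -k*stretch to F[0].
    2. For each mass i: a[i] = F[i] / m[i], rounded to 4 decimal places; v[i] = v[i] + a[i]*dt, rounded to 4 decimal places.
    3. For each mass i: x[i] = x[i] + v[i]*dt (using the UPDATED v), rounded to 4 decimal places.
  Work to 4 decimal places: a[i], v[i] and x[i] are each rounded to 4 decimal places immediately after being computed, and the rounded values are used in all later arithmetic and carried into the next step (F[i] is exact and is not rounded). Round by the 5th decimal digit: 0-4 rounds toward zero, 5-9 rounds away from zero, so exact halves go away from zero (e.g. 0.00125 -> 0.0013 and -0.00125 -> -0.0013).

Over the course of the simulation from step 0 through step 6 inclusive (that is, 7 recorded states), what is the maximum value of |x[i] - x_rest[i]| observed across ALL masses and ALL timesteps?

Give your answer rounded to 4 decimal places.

Answer: 3.0722

Derivation:
Step 0: x=[7.0000 11.0000] v=[0.0000 2.0000]
Step 1: x=[5.5000 12.2500] v=[-3.0000 2.5000]
Step 2: x=[4.6250 13.0625] v=[-1.7500 1.6250]
Step 3: x=[5.6563 13.0156] v=[2.0625 -0.0938]
Step 4: x=[7.5391 12.3789] v=[3.7655 -1.2735]
Step 5: x=[8.0722 11.7822] v=[1.0662 -1.1934]
Step 6: x=[6.4242 11.5080] v=[-3.2960 -0.5484]
Max displacement = 3.0722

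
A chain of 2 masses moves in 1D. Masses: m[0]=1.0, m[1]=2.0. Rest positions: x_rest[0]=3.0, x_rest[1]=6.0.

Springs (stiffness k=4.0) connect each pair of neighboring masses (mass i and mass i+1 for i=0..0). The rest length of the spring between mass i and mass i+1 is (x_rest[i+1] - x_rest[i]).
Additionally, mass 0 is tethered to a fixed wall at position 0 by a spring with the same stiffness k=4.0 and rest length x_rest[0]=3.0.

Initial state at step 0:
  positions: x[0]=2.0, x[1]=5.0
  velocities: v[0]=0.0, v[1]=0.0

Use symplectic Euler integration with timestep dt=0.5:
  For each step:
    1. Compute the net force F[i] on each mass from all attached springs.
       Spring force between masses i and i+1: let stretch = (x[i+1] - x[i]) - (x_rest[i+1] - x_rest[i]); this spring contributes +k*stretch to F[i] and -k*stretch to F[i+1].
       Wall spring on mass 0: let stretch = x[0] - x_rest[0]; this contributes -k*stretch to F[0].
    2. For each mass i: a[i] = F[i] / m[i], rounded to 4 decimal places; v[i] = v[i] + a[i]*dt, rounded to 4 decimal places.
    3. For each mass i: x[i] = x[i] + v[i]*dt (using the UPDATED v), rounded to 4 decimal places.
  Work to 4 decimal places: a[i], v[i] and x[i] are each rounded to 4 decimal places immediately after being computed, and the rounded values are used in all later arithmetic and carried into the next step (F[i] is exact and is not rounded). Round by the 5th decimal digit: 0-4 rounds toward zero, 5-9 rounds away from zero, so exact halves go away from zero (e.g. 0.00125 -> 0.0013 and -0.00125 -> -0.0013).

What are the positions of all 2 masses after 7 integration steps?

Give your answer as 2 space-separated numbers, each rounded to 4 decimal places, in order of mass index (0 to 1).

Step 0: x=[2.0000 5.0000] v=[0.0000 0.0000]
Step 1: x=[3.0000 5.0000] v=[2.0000 0.0000]
Step 2: x=[3.0000 5.5000] v=[0.0000 1.0000]
Step 3: x=[2.5000 6.2500] v=[-1.0000 1.5000]
Step 4: x=[3.2500 6.6250] v=[1.5000 0.7500]
Step 5: x=[4.1250 6.8125] v=[1.7500 0.3750]
Step 6: x=[3.5625 7.1563] v=[-1.1250 0.6875]
Step 7: x=[3.0313 7.2032] v=[-1.0624 0.0937]

Answer: 3.0313 7.2032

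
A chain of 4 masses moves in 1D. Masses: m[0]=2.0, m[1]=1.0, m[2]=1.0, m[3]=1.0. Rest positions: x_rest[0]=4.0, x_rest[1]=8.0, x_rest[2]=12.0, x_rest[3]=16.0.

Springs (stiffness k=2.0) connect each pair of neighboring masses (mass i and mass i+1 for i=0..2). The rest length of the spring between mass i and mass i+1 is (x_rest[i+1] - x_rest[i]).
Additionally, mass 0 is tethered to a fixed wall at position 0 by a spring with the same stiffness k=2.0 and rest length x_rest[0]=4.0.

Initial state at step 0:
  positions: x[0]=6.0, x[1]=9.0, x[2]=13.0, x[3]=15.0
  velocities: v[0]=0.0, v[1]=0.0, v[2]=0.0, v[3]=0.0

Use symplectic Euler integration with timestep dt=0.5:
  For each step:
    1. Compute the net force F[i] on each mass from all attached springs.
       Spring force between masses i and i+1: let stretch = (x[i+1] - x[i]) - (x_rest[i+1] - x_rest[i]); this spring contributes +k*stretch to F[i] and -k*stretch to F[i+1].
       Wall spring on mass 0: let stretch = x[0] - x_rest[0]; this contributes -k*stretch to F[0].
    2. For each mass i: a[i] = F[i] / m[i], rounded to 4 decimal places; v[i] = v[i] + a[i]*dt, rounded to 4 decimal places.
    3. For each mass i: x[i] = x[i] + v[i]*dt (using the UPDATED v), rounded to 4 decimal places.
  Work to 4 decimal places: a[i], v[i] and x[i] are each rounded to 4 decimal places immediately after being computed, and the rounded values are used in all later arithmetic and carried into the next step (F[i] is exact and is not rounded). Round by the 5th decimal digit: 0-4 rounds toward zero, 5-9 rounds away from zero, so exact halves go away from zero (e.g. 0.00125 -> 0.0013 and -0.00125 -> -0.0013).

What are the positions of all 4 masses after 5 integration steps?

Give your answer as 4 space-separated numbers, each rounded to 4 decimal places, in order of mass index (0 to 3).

Answer: 2.3946 7.1485 12.7891 17.6094

Derivation:
Step 0: x=[6.0000 9.0000 13.0000 15.0000] v=[0.0000 0.0000 0.0000 0.0000]
Step 1: x=[5.2500 9.5000 12.0000 16.0000] v=[-1.5000 1.0000 -2.0000 2.0000]
Step 2: x=[4.2500 9.1250 11.7500 17.0000] v=[-2.0000 -0.7500 -0.5000 2.0000]
Step 3: x=[3.4063 7.6250 12.8125 17.3750] v=[-1.6875 -3.0000 2.1250 0.7500]
Step 4: x=[2.7657 6.6094 13.5625 17.4688] v=[-1.2813 -2.0312 1.5000 0.1875]
Step 5: x=[2.3946 7.1485 12.7891 17.6094] v=[-0.7423 1.0782 -1.5468 0.2812]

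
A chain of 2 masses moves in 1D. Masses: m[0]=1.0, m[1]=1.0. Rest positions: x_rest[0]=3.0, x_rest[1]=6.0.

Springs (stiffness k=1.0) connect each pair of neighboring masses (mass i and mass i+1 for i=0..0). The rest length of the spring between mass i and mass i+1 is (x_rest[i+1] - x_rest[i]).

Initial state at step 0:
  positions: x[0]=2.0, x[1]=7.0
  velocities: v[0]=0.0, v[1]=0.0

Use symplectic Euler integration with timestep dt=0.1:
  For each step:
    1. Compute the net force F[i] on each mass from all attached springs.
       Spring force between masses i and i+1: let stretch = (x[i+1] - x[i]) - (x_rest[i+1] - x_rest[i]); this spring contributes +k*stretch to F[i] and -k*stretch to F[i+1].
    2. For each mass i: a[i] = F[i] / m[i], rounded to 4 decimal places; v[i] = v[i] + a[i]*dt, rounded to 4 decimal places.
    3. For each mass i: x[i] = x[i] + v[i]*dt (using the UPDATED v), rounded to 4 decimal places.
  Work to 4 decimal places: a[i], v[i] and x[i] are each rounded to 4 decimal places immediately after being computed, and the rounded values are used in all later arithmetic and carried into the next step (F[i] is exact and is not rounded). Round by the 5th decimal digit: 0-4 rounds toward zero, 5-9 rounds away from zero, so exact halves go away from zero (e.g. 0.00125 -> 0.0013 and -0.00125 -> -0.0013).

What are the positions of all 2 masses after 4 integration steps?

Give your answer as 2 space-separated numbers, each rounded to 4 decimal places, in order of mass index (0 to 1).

Answer: 2.1941 6.8060

Derivation:
Step 0: x=[2.0000 7.0000] v=[0.0000 0.0000]
Step 1: x=[2.0200 6.9800] v=[0.2000 -0.2000]
Step 2: x=[2.0596 6.9404] v=[0.3960 -0.3960]
Step 3: x=[2.1180 6.8820] v=[0.5841 -0.5841]
Step 4: x=[2.1941 6.8060] v=[0.7605 -0.7605]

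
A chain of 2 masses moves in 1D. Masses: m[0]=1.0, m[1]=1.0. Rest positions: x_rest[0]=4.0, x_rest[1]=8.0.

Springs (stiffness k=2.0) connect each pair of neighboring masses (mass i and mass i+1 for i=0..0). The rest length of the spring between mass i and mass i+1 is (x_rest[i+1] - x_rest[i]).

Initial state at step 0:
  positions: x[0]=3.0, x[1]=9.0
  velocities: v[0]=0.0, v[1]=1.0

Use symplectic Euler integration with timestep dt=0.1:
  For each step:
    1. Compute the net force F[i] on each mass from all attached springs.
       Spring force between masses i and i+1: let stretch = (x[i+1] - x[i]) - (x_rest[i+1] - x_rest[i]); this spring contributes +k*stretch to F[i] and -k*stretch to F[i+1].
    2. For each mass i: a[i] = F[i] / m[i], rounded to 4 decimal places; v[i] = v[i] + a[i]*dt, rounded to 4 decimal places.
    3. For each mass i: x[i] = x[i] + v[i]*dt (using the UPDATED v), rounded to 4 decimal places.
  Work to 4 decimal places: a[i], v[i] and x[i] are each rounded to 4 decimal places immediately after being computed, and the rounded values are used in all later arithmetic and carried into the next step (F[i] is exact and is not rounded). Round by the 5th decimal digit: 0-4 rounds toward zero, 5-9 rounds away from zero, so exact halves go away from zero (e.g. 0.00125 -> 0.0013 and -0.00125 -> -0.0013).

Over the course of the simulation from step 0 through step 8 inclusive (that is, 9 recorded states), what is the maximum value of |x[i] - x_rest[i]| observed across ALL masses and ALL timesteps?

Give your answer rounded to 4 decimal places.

Step 0: x=[3.0000 9.0000] v=[0.0000 1.0000]
Step 1: x=[3.0400 9.0600] v=[0.4000 0.6000]
Step 2: x=[3.1204 9.0796] v=[0.8040 0.1960]
Step 3: x=[3.2400 9.0600] v=[1.1958 -0.1958]
Step 4: x=[3.3960 9.0040] v=[1.5598 -0.5598]
Step 5: x=[3.5841 8.9159] v=[1.8814 -0.8814]
Step 6: x=[3.7989 8.8011] v=[2.1478 -1.1478]
Step 7: x=[4.0337 8.6663] v=[2.3482 -1.3482]
Step 8: x=[4.2812 8.5188] v=[2.4747 -1.4747]
Max displacement = 1.0796

Answer: 1.0796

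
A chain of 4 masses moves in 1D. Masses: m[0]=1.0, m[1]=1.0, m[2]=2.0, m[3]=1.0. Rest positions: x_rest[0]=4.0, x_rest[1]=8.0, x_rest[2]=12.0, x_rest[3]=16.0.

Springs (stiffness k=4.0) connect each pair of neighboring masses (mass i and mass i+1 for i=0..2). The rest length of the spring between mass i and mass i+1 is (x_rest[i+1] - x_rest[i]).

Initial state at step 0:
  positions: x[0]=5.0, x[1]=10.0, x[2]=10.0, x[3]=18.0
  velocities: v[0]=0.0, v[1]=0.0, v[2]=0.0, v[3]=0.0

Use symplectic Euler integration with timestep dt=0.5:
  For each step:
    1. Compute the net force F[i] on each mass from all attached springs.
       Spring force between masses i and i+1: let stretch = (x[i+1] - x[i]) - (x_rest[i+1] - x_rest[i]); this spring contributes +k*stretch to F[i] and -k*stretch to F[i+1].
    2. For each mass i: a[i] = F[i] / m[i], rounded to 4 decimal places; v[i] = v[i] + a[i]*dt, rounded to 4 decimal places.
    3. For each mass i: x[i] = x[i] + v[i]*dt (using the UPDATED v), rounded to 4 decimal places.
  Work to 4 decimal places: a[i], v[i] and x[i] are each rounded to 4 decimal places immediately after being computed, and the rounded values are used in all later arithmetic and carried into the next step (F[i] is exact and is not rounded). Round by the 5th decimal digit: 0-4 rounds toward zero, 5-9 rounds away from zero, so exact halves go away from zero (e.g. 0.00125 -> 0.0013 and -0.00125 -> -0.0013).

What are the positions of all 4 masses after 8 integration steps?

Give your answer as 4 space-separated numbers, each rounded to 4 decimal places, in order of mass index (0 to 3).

Step 0: x=[5.0000 10.0000 10.0000 18.0000] v=[0.0000 0.0000 0.0000 0.0000]
Step 1: x=[6.0000 5.0000 14.0000 14.0000] v=[2.0000 -10.0000 8.0000 -8.0000]
Step 2: x=[2.0000 10.0000 13.5000 14.0000] v=[-8.0000 10.0000 -1.0000 0.0000]
Step 3: x=[2.0000 10.5000 11.5000 17.5000] v=[0.0000 1.0000 -4.0000 7.0000]
Step 4: x=[6.5000 3.5000 12.0000 19.0000] v=[9.0000 -14.0000 1.0000 3.0000]
Step 5: x=[4.0000 8.0000 11.7500 17.5000] v=[-5.0000 9.0000 -0.5000 -3.0000]
Step 6: x=[1.5000 12.2500 12.5000 14.2500] v=[-5.0000 8.5000 1.5000 -6.5000]
Step 7: x=[5.7500 6.0000 14.0000 13.2500] v=[8.5000 -12.5000 3.0000 -2.0000]
Step 8: x=[6.2500 7.5000 11.1250 17.0000] v=[1.0000 3.0000 -5.7500 7.5000]

Answer: 6.2500 7.5000 11.1250 17.0000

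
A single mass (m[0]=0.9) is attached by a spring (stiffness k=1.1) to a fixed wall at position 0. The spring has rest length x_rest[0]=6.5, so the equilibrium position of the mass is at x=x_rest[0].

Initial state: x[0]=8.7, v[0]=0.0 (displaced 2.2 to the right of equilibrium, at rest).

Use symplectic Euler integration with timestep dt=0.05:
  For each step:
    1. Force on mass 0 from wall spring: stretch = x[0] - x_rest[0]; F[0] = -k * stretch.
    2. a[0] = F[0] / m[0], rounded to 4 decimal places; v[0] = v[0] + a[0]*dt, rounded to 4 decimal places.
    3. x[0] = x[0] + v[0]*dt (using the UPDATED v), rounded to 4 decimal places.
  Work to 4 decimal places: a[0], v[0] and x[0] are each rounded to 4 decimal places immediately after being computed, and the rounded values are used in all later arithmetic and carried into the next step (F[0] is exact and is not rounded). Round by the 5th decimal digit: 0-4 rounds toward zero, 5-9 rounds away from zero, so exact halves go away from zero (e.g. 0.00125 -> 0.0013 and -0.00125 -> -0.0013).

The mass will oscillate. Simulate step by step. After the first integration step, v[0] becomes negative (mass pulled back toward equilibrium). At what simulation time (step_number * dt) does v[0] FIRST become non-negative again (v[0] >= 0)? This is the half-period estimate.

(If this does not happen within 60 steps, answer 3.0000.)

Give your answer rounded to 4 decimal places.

Answer: 2.8500

Derivation:
Step 0: x=[8.7000] v=[0.0000]
Step 1: x=[8.6933] v=[-0.1344]
Step 2: x=[8.6799] v=[-0.2684]
Step 3: x=[8.6598] v=[-0.4016]
Step 4: x=[8.6331] v=[-0.5336]
Step 5: x=[8.5999] v=[-0.6640]
Step 6: x=[8.5603] v=[-0.7923]
Step 7: x=[8.5144] v=[-0.9182]
Step 8: x=[8.4623] v=[-1.0413]
Step 9: x=[8.4042] v=[-1.1612]
Step 10: x=[8.3403] v=[-1.2776]
Step 11: x=[8.2708] v=[-1.3901]
Step 12: x=[8.1959] v=[-1.4983]
Step 13: x=[8.1158] v=[-1.6019]
Step 14: x=[8.0308] v=[-1.7006]
Step 15: x=[7.9411] v=[-1.7942]
Step 16: x=[7.8470] v=[-1.8823]
Step 17: x=[7.7488] v=[-1.9646]
Step 18: x=[7.6468] v=[-2.0409]
Step 19: x=[7.5413] v=[-2.1110]
Step 20: x=[7.4326] v=[-2.1746]
Step 21: x=[7.3210] v=[-2.2316]
Step 22: x=[7.2069] v=[-2.2818]
Step 23: x=[7.0907] v=[-2.3250]
Step 24: x=[6.9726] v=[-2.3611]
Step 25: x=[6.8531] v=[-2.3900]
Step 26: x=[6.7325] v=[-2.4116]
Step 27: x=[6.6112] v=[-2.4258]
Step 28: x=[6.4896] v=[-2.4326]
Step 29: x=[6.3680] v=[-2.4320]
Step 30: x=[6.2468] v=[-2.4239]
Step 31: x=[6.1264] v=[-2.4084]
Step 32: x=[6.0071] v=[-2.3856]
Step 33: x=[5.8893] v=[-2.3555]
Step 34: x=[5.7734] v=[-2.3182]
Step 35: x=[5.6597] v=[-2.2738]
Step 36: x=[5.5486] v=[-2.2225]
Step 37: x=[5.4404] v=[-2.1644]
Step 38: x=[5.3354] v=[-2.0996]
Step 39: x=[5.2340] v=[-2.0284]
Step 40: x=[5.1365] v=[-1.9510]
Step 41: x=[5.0431] v=[-1.8677]
Step 42: x=[4.9542] v=[-1.7787]
Step 43: x=[4.8700] v=[-1.6842]
Step 44: x=[4.7908] v=[-1.5846]
Step 45: x=[4.7168] v=[-1.4802]
Step 46: x=[4.6482] v=[-1.3712]
Step 47: x=[4.5853] v=[-1.2580]
Step 48: x=[4.5283] v=[-1.1410]
Step 49: x=[4.4773] v=[-1.0205]
Step 50: x=[4.4325] v=[-0.8969]
Step 51: x=[4.3940] v=[-0.7706]
Step 52: x=[4.3619] v=[-0.6419]
Step 53: x=[4.3363] v=[-0.5112]
Step 54: x=[4.3174] v=[-0.3790]
Step 55: x=[4.3051] v=[-0.2456]
Step 56: x=[4.2995] v=[-0.1115]
Step 57: x=[4.3007] v=[0.0230]
First v>=0 after going negative at step 57, time=2.8500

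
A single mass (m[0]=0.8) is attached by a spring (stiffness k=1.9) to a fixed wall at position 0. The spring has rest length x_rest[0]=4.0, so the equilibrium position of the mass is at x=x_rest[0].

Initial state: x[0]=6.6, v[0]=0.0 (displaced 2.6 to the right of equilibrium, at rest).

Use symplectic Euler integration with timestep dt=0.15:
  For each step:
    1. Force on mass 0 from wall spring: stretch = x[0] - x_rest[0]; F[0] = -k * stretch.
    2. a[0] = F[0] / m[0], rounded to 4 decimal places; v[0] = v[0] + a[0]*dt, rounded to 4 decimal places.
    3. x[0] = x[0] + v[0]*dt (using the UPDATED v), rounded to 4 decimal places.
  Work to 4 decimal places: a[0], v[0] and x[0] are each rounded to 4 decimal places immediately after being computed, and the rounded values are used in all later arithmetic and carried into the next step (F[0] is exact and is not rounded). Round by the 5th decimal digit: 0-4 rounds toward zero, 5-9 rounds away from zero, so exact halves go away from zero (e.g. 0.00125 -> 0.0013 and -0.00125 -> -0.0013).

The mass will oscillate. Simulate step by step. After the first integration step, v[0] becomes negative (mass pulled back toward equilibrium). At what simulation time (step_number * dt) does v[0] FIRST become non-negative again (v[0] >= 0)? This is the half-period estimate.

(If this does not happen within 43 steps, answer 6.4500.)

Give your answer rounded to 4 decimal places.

Answer: 2.1000

Derivation:
Step 0: x=[6.6000] v=[0.0000]
Step 1: x=[6.4611] v=[-0.9263]
Step 2: x=[6.1906] v=[-1.8031]
Step 3: x=[5.8031] v=[-2.5835]
Step 4: x=[5.3192] v=[-3.2259]
Step 5: x=[4.7648] v=[-3.6959]
Step 6: x=[4.1695] v=[-3.9684]
Step 7: x=[3.5652] v=[-4.0288]
Step 8: x=[2.9841] v=[-3.8739]
Step 9: x=[2.4573] v=[-3.5120]
Step 10: x=[2.0129] v=[-2.9624]
Step 11: x=[1.6747] v=[-2.2545]
Step 12: x=[1.4608] v=[-1.4261]
Step 13: x=[1.3826] v=[-0.5215]
Step 14: x=[1.4442] v=[0.4109]
First v>=0 after going negative at step 14, time=2.1000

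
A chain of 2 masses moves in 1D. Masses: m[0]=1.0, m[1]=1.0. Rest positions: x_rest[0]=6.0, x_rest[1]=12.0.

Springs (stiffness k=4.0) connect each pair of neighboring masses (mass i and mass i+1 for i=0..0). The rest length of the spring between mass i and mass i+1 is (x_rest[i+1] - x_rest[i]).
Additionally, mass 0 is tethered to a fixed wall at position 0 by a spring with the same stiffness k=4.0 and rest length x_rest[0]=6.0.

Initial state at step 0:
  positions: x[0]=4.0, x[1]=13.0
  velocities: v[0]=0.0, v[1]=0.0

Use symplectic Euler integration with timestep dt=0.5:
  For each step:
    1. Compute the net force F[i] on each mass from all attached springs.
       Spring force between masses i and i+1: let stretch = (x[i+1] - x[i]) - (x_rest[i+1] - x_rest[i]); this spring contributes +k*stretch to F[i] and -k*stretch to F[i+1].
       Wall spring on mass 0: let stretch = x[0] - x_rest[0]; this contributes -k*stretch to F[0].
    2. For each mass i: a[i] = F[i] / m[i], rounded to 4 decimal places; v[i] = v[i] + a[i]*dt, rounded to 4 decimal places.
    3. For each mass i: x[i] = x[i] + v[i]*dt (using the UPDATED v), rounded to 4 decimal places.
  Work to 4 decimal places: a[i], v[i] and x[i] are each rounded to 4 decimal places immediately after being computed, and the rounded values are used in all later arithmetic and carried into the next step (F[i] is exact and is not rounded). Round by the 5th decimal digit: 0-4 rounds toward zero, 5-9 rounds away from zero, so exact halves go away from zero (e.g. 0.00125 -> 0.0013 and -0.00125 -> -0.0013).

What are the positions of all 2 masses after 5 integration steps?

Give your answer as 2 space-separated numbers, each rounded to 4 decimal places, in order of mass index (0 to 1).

Answer: 8.0000 11.0000

Derivation:
Step 0: x=[4.0000 13.0000] v=[0.0000 0.0000]
Step 1: x=[9.0000 10.0000] v=[10.0000 -6.0000]
Step 2: x=[6.0000 12.0000] v=[-6.0000 4.0000]
Step 3: x=[3.0000 14.0000] v=[-6.0000 4.0000]
Step 4: x=[8.0000 11.0000] v=[10.0000 -6.0000]
Step 5: x=[8.0000 11.0000] v=[0.0000 0.0000]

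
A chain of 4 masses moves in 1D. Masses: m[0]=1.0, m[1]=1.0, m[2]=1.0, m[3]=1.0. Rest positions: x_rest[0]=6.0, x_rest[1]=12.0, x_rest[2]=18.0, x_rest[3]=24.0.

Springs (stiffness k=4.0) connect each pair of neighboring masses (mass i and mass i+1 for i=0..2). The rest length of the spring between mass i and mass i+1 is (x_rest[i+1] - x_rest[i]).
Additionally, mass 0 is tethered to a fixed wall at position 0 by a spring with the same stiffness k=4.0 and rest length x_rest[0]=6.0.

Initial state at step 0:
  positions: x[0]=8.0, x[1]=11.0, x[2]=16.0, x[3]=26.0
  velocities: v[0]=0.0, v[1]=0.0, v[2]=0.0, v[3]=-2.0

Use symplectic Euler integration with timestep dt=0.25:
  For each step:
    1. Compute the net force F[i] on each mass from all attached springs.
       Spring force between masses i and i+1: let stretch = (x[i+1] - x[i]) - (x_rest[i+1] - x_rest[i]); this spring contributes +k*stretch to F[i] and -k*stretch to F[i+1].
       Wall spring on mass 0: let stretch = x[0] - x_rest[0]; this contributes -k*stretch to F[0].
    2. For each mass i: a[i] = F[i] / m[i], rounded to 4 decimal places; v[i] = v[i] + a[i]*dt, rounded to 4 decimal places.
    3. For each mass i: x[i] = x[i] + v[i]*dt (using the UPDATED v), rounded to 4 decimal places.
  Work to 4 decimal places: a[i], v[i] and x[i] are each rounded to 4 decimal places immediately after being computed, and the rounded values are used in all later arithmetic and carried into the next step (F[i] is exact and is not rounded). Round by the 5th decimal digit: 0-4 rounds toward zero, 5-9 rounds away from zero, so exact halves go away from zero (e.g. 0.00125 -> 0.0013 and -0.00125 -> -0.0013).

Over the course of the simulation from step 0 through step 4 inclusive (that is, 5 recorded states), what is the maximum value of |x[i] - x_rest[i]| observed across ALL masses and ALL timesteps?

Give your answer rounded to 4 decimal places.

Step 0: x=[8.0000 11.0000 16.0000 26.0000] v=[0.0000 0.0000 0.0000 -2.0000]
Step 1: x=[6.7500 11.5000 17.2500 24.5000] v=[-5.0000 2.0000 5.0000 -6.0000]
Step 2: x=[5.0000 12.2500 18.8750 22.6875] v=[-7.0000 3.0000 6.5000 -7.2500]
Step 3: x=[3.8125 12.8438 19.7969 21.4219] v=[-4.7500 2.3750 3.6875 -5.0625]
Step 4: x=[3.9297 12.9180 19.3868 21.2500] v=[0.4688 0.2968 -1.6406 -0.6875]
Max displacement = 2.7500

Answer: 2.7500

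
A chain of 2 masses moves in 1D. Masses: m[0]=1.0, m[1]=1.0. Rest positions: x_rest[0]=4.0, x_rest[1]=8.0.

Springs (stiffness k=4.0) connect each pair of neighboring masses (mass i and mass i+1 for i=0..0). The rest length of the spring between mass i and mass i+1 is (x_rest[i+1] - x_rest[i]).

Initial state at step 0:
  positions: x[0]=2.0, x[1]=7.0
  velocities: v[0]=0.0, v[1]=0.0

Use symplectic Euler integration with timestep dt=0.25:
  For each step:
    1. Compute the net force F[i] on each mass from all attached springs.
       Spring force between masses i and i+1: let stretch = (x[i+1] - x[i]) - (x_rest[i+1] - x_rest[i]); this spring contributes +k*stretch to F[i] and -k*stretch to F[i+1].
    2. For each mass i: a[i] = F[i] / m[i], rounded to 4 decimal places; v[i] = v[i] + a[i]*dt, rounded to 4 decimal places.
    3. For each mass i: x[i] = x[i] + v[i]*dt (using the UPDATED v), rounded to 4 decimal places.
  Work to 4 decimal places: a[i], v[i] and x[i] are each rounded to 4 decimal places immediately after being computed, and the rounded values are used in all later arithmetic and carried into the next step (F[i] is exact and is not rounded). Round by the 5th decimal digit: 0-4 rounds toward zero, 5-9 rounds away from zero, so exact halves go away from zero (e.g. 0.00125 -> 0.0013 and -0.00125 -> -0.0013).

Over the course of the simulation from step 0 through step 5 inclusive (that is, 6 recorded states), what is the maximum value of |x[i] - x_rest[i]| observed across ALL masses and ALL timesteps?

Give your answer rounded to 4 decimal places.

Answer: 2.0312

Derivation:
Step 0: x=[2.0000 7.0000] v=[0.0000 0.0000]
Step 1: x=[2.2500 6.7500] v=[1.0000 -1.0000]
Step 2: x=[2.6250 6.3750] v=[1.5000 -1.5000]
Step 3: x=[2.9375 6.0625] v=[1.2500 -1.2500]
Step 4: x=[3.0313 5.9688] v=[0.3750 -0.3750]
Step 5: x=[2.8594 6.1407] v=[-0.6875 0.6875]
Max displacement = 2.0312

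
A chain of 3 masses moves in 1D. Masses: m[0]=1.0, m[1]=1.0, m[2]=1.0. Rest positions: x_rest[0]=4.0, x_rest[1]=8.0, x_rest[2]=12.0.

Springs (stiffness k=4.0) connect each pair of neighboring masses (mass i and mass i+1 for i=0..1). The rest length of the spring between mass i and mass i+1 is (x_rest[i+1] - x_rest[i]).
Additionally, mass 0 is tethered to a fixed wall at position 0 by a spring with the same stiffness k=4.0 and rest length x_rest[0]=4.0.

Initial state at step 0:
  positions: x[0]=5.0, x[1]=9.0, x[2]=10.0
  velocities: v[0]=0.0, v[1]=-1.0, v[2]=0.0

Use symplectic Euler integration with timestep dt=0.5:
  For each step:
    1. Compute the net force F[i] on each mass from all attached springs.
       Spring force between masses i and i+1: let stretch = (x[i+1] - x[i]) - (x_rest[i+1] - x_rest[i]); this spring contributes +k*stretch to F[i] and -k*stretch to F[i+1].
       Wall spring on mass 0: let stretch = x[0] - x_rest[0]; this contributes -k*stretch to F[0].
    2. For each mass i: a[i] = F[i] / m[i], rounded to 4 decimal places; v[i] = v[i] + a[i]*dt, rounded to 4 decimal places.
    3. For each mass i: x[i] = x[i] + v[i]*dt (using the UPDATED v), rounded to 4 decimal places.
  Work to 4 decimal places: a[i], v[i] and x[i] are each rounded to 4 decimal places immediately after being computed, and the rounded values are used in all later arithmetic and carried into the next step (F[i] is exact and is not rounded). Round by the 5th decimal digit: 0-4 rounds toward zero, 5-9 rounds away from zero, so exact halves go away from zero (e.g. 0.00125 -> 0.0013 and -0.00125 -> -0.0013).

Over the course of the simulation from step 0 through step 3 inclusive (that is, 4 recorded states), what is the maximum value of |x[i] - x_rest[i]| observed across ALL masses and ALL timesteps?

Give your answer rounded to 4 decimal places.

Step 0: x=[5.0000 9.0000 10.0000] v=[0.0000 -1.0000 0.0000]
Step 1: x=[4.0000 5.5000 13.0000] v=[-2.0000 -7.0000 6.0000]
Step 2: x=[0.5000 8.0000 12.5000] v=[-7.0000 5.0000 -1.0000]
Step 3: x=[4.0000 7.5000 11.5000] v=[7.0000 -1.0000 -2.0000]
Max displacement = 3.5000

Answer: 3.5000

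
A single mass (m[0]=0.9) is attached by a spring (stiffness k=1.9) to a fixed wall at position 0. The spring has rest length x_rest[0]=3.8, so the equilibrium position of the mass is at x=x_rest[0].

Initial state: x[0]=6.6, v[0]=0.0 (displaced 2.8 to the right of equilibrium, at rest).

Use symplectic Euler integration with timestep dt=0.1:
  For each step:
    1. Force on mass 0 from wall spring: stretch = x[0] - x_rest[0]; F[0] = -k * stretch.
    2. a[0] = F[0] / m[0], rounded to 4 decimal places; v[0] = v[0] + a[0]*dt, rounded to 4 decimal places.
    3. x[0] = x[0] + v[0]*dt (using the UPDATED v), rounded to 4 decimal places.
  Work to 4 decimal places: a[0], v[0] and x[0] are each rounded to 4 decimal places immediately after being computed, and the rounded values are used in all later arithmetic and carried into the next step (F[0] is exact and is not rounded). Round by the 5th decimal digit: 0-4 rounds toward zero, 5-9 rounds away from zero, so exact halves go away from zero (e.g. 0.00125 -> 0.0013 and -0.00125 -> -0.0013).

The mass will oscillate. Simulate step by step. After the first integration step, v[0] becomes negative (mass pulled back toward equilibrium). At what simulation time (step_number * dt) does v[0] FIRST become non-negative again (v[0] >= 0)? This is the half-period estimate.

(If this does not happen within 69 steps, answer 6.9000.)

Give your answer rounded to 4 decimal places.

Answer: 2.2000

Derivation:
Step 0: x=[6.6000] v=[0.0000]
Step 1: x=[6.5409] v=[-0.5911]
Step 2: x=[6.4239] v=[-1.1697]
Step 3: x=[6.2515] v=[-1.7236]
Step 4: x=[6.0274] v=[-2.2411]
Step 5: x=[5.7563] v=[-2.7113]
Step 6: x=[5.4439] v=[-3.1243]
Step 7: x=[5.0968] v=[-3.4714]
Step 8: x=[4.7223] v=[-3.7452]
Step 9: x=[4.3283] v=[-3.9399]
Step 10: x=[3.9232] v=[-4.0514]
Step 11: x=[3.5155] v=[-4.0774]
Step 12: x=[3.1138] v=[-4.0173]
Step 13: x=[2.7266] v=[-3.8724]
Step 14: x=[2.3620] v=[-3.6458]
Step 15: x=[2.0278] v=[-3.3422]
Step 16: x=[1.7310] v=[-2.9681]
Step 17: x=[1.4779] v=[-2.5313]
Step 18: x=[1.2738] v=[-2.0411]
Step 19: x=[1.1230] v=[-1.5078]
Step 20: x=[1.0287] v=[-0.9427]
Step 21: x=[0.9929] v=[-0.3577]
Step 22: x=[1.0164] v=[0.2349]
First v>=0 after going negative at step 22, time=2.2000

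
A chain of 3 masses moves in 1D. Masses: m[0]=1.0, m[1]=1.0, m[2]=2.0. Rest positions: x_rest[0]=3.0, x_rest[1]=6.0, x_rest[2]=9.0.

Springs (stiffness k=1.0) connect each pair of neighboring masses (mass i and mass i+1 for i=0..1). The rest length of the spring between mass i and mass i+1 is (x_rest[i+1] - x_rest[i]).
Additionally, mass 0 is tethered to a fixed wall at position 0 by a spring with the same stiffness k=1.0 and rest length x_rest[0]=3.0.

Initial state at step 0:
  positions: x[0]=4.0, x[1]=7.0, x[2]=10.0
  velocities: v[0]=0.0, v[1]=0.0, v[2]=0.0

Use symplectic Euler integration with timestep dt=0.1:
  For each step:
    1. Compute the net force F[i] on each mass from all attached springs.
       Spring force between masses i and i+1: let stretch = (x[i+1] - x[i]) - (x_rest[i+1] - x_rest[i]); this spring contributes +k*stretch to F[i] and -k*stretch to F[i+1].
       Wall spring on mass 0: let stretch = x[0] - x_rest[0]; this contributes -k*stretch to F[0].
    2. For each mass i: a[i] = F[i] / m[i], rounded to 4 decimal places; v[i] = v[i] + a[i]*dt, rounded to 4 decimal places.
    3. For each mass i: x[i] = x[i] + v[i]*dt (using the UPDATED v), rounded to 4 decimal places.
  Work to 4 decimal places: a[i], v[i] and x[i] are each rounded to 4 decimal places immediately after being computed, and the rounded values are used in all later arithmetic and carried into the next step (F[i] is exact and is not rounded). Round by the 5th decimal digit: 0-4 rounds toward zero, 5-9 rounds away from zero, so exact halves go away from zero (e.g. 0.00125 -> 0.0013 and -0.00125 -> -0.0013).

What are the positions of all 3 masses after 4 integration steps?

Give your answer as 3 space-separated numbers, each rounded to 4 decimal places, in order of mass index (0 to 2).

Step 0: x=[4.0000 7.0000 10.0000] v=[0.0000 0.0000 0.0000]
Step 1: x=[3.9900 7.0000 10.0000] v=[-0.1000 0.0000 0.0000]
Step 2: x=[3.9702 6.9999 10.0000] v=[-0.1980 -0.0010 0.0000]
Step 3: x=[3.9410 6.9995 10.0000] v=[-0.2921 -0.0040 0.0000]
Step 4: x=[3.9030 6.9985 10.0000] v=[-0.3804 -0.0098 0.0000]

Answer: 3.9030 6.9985 10.0000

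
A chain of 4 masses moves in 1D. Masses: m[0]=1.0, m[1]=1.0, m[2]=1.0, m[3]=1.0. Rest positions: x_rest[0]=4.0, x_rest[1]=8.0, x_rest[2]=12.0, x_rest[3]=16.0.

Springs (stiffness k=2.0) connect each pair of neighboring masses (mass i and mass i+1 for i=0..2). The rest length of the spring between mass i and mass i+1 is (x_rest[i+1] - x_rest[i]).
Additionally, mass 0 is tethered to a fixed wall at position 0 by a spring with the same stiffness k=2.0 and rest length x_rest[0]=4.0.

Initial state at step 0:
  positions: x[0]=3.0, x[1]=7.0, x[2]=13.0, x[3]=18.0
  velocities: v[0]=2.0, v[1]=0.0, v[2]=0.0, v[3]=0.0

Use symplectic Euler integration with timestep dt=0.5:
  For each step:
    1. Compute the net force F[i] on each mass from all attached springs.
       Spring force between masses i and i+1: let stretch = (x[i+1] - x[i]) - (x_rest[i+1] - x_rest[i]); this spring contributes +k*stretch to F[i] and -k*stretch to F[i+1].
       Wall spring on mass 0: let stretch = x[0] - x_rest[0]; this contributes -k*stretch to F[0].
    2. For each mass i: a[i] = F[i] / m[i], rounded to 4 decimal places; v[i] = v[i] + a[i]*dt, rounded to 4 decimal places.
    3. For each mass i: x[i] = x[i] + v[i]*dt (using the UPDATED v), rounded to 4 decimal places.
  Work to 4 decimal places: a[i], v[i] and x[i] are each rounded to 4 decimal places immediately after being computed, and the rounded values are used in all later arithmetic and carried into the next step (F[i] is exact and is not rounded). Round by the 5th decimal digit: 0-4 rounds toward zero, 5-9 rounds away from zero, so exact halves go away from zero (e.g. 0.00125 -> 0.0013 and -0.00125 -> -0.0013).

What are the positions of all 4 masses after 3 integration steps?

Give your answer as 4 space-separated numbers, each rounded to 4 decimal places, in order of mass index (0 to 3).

Step 0: x=[3.0000 7.0000 13.0000 18.0000] v=[2.0000 0.0000 0.0000 0.0000]
Step 1: x=[4.5000 8.0000 12.5000 17.5000] v=[3.0000 2.0000 -1.0000 -1.0000]
Step 2: x=[5.5000 9.5000 12.2500 16.5000] v=[2.0000 3.0000 -0.5000 -2.0000]
Step 3: x=[5.7500 10.3750 12.7500 15.3750] v=[0.5000 1.7500 1.0000 -2.2500]

Answer: 5.7500 10.3750 12.7500 15.3750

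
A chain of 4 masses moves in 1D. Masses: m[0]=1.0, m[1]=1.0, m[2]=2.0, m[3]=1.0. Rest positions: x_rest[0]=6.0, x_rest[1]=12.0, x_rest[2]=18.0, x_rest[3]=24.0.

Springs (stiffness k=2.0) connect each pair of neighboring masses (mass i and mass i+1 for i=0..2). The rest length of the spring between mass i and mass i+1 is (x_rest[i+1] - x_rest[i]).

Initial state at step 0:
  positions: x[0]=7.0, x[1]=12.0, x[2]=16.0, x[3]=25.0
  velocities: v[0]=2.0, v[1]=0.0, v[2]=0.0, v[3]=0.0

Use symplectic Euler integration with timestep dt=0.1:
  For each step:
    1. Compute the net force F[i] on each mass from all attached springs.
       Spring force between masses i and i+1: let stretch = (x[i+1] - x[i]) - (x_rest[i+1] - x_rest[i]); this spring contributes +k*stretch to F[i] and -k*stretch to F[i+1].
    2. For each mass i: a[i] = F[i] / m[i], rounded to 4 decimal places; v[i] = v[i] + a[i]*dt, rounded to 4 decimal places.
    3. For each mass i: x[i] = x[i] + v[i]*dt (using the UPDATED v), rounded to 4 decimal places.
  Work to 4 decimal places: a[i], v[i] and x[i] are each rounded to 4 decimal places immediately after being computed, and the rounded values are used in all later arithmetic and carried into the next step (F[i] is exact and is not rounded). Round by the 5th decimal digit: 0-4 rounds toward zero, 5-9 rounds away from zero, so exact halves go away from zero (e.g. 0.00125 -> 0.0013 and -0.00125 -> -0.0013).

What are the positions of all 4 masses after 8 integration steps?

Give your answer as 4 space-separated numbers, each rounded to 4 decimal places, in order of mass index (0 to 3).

Step 0: x=[7.0000 12.0000 16.0000 25.0000] v=[2.0000 0.0000 0.0000 0.0000]
Step 1: x=[7.1800 11.9800 16.0500 24.9400] v=[1.8000 -0.2000 0.5000 -0.6000]
Step 2: x=[7.3360 11.9454 16.1482 24.8222] v=[1.5600 -0.3460 0.9820 -1.1780]
Step 3: x=[7.4642 11.9027 16.2911 24.6509] v=[1.2819 -0.4273 1.4291 -1.7128]
Step 4: x=[7.5612 11.8590 16.4737 24.4324] v=[0.9696 -0.4373 1.8262 -2.1848]
Step 5: x=[7.6241 11.8216 16.6898 24.1748] v=[0.6292 -0.3739 2.1606 -2.5765]
Step 6: x=[7.6510 11.7976 16.9320 23.8875] v=[0.2687 -0.2398 2.4223 -2.8735]
Step 7: x=[7.6408 11.7934 17.1924 23.5810] v=[-0.1020 -0.0422 2.6044 -3.0646]
Step 8: x=[7.5937 11.8141 17.4627 23.2668] v=[-0.4715 0.2071 2.7034 -3.1423]

Answer: 7.5937 11.8141 17.4627 23.2668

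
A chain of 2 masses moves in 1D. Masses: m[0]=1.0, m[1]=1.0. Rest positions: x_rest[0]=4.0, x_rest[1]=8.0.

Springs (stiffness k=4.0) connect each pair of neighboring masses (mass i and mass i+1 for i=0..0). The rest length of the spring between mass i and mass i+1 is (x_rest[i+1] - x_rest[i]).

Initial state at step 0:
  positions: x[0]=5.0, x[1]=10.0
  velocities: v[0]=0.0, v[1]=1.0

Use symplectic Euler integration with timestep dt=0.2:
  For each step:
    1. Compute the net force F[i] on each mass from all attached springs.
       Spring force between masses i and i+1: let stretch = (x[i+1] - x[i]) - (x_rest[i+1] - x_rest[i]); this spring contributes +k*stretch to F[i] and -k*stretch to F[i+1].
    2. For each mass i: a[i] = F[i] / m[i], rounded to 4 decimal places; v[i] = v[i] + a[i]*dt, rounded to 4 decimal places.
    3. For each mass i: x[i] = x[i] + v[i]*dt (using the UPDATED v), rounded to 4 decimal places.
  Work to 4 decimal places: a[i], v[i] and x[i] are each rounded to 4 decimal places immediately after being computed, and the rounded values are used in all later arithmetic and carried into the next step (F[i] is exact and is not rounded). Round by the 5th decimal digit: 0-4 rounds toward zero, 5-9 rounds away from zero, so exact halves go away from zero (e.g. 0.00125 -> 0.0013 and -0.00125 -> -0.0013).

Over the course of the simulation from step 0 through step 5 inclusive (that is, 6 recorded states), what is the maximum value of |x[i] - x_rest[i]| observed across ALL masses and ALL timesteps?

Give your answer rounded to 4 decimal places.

Step 0: x=[5.0000 10.0000] v=[0.0000 1.0000]
Step 1: x=[5.1600 10.0400] v=[0.8000 0.2000]
Step 2: x=[5.4608 9.9392] v=[1.5040 -0.5040]
Step 3: x=[5.8381 9.7619] v=[1.8867 -0.8867]
Step 4: x=[6.2032 9.5968] v=[1.8257 -0.8257]
Step 5: x=[6.4713 9.5287] v=[1.3406 -0.3406]
Max displacement = 2.4713

Answer: 2.4713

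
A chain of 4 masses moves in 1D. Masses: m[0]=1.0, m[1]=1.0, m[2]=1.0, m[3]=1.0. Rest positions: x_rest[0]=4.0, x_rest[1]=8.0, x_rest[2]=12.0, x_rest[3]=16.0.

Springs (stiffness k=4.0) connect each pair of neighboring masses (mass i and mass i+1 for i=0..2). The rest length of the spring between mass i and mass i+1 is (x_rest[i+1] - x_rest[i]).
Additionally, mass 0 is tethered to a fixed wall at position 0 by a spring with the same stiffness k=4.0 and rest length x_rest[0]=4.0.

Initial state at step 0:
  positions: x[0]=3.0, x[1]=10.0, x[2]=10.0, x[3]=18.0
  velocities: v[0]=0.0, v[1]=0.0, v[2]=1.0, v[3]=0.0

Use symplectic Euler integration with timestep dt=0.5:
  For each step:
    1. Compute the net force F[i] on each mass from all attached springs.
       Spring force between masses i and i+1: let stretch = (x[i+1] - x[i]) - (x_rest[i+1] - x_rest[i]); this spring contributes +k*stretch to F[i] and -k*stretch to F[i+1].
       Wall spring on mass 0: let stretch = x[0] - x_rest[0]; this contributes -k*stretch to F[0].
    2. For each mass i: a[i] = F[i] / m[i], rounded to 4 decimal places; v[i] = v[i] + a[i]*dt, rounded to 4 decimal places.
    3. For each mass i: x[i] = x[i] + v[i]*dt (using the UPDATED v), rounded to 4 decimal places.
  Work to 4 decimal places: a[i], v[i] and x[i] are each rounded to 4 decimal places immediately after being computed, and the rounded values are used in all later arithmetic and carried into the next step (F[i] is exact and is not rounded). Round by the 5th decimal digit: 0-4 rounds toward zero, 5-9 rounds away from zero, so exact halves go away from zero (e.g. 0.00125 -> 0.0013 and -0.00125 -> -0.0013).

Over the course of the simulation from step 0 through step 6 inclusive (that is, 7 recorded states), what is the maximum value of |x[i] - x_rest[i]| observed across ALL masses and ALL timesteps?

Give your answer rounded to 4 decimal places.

Step 0: x=[3.0000 10.0000 10.0000 18.0000] v=[0.0000 0.0000 1.0000 0.0000]
Step 1: x=[7.0000 3.0000 18.5000 14.0000] v=[8.0000 -14.0000 17.0000 -8.0000]
Step 2: x=[0.0000 15.5000 7.0000 18.5000] v=[-14.0000 25.0000 -23.0000 9.0000]
Step 3: x=[8.5000 4.0000 15.5000 15.5000] v=[17.0000 -23.0000 17.0000 -6.0000]
Step 4: x=[4.0000 8.5000 12.5000 16.5000] v=[-9.0000 9.0000 -6.0000 2.0000]
Step 5: x=[0.0000 12.5000 9.5000 17.5000] v=[-8.0000 8.0000 -6.0000 2.0000]
Step 6: x=[8.5000 1.0000 17.5000 14.5000] v=[17.0000 -23.0000 16.0000 -6.0000]
Max displacement = 7.5000

Answer: 7.5000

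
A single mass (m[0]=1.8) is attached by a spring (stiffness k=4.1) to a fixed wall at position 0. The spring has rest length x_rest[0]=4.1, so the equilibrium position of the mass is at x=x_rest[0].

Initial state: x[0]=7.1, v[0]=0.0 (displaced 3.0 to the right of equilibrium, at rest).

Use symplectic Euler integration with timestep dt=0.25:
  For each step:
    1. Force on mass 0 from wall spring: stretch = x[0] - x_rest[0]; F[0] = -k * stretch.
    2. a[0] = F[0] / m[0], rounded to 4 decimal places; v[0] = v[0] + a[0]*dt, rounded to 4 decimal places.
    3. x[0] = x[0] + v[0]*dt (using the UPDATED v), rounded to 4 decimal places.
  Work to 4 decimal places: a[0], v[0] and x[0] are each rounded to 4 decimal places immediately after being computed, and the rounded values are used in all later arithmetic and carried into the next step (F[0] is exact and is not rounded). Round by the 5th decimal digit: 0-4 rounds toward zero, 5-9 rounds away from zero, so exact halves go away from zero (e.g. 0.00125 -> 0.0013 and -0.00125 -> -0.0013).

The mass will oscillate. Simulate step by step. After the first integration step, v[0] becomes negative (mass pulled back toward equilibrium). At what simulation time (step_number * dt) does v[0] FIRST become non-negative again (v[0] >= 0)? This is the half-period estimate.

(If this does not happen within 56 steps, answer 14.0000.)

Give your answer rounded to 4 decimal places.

Step 0: x=[7.1000] v=[0.0000]
Step 1: x=[6.6729] v=[-1.7083]
Step 2: x=[5.8796] v=[-3.1734]
Step 3: x=[4.8329] v=[-4.1868]
Step 4: x=[3.6819] v=[-4.6042]
Step 5: x=[2.5904] v=[-4.3661]
Step 6: x=[1.7138] v=[-3.5065]
Step 7: x=[1.1769] v=[-2.1477]
Step 8: x=[1.0561] v=[-0.4832]
Step 9: x=[1.3686] v=[1.2501]
First v>=0 after going negative at step 9, time=2.2500

Answer: 2.2500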